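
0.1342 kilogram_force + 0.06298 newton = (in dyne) 1 kilogram_force = 9.80665 N, so 0.1342 kilogram_force = 0.1342 * 9.80665 = 1.3160524 N. 0.06298 newton = 0.06298 N. Sum: 1.3160524 + 0.06298 = 1.3790324 N. 1 dyne = 1e-05 N, so 1.3790324 N = 1.3790324 / 1e-05 = 137903.24 dyne ≈ 1.379e+05 dyne (4 s.f.). Final answer: 1.379e+05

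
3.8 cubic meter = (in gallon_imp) 3.8 cubic meter = 3.8 m^3. 1 gallon_imp = 0.00454609 m^3, so 3.8 m^3 = 3.8 / 0.00454609 = 835.88314 gallon_imp ≈ 835.9 gallon_imp (4 s.f.). Final answer: 835.9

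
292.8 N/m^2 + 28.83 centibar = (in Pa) 2.912e+04. Check: 292.8 N/m^2 = 292.8 Pa. 1 centibar = 1000 Pa, so 28.83 centibar = 28.83 * 1000 = 28830 Pa. Sum: 292.8 + 28830 = 29122.8 Pa. Result: 29122.8 Pa ≈ 2.912e+04 Pa (4 s.f.).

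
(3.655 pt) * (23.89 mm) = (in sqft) 0.0003316. Check: 1 pt = 0.00035277778 m, so 3.655 pt = 3.655 * 0.00035277778 = 0.0012894028 m. 1 mm = 0.001 m, so 23.89 mm = 23.89 * 0.001 = 0.02389 m. Combine: 0.0012894028 m * 0.02389 m = 3.0803832e-05 m^2. 1 sqft = 0.09290304 m^2, so 3.0803832e-05 m^2 = 3.0803832e-05 / 0.09290304 = 0.00033156969 sqft ≈ 0.0003316 sqft (4 s.f.).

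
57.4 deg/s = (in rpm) 1 deg/s = 0.017453293 rad/s, so 57.4 deg/s = 57.4 * 0.017453293 = 1.001819 rad/s. 1 rpm = 0.10471976 rad/s, so 1.001819 rad/s = 1.001819 / 0.10471976 = 9.5666667 rpm ≈ 9.567 rpm (4 s.f.). Final answer: 9.567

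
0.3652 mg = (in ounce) 1.288e-05. Check: 1 mg = 1e-06 kg, so 0.3652 mg = 0.3652 * 1e-06 = 3.652e-07 kg. 1 ounce = 0.028349523 kg, so 3.652e-07 kg = 3.652e-07 / 0.028349523 = 1.2882051e-05 ounce ≈ 1.288e-05 ounce (4 s.f.).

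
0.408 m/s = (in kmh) 1 kmh = 0.27777778 m/s, so 0.408 m/s = 0.408 / 0.27777778 = 1.4688 kmh ≈ 1.469 kmh (4 s.f.). Final answer: 1.469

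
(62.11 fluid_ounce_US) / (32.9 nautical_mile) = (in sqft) 1 fluid_ounce_US = 2.957353e-05 m^3, so 62.11 fluid_ounce_US = 62.11 * 2.957353e-05 = 0.0018368119 m^3. 1 nautical_mile = 1852 m, so 32.9 nautical_mile = 32.9 * 1852 = 60930.8 m. Combine: 0.0018368119 m^3 / 60930.8 m = 3.0145869e-08 m^2. 1 sqft = 0.09290304 m^2, so 3.0145869e-08 m^2 = 3.0145869e-08 / 0.09290304 = 3.2448743e-07 sqft ≈ 3.245e-07 sqft (4 s.f.). Final answer: 3.245e-07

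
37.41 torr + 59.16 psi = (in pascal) 1 torr = 133.32237 Pa, so 37.41 torr = 37.41 * 133.32237 = 4987.5898 Pa. 1 psi = 6894.7573 Pa, so 59.16 psi = 59.16 * 6894.7573 = 407893.84 Pa. Sum: 4987.5898 + 407893.84 = 412881.43 Pa. 412881.43 Pa = 412881.43 pascal ≈ 4.129e+05 pascal (4 s.f.). Final answer: 4.129e+05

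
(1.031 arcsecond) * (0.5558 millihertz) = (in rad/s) 1 arcsecond = 4.8481368e-06 rad, so 1.031 arcsecond = 1.031 * 4.8481368e-06 = 4.9984291e-06 rad. 1 millihertz = 0.001 Hz, so 0.5558 millihertz = 0.5558 * 0.001 = 0.0005558 Hz. Combine: 4.9984291e-06 rad * 0.0005558 Hz = 2.7781269e-09 rad/s. Result: 2.7781269e-09 rad/s ≈ 2.778e-09 rad/s (4 s.f.). Final answer: 2.778e-09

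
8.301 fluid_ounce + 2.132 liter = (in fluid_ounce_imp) 1 fluid_ounce = 2.957353e-05 m^3, so 8.301 fluid_ounce = 8.301 * 2.957353e-05 = 0.00024548987 m^3. 1 liter = 0.001 m^3, so 2.132 liter = 2.132 * 0.001 = 0.002132 m^3. Sum: 0.00024548987 + 0.002132 = 0.0023774899 m^3. 1 fluid_ounce_imp = 2.8413063e-05 m^3, so 0.0023774899 m^3 = 0.0023774899 / 2.8413063e-05 = 83.675945 fluid_ounce_imp ≈ 83.68 fluid_ounce_imp (4 s.f.). Final answer: 83.68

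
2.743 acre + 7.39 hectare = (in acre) 21. Check: 1 acre = 4046.8564 m^2, so 2.743 acre = 2.743 * 4046.8564 = 11100.527 m^2. 1 hectare = 10000 m^2, so 7.39 hectare = 7.39 * 10000 = 73900 m^2. Sum: 11100.527 + 73900 = 85000.527 m^2. 1 acre = 4046.8564 m^2, so 85000.527 m^2 = 85000.527 / 4046.8564 = 21.004088 acre ≈ 21 acre (4 s.f.).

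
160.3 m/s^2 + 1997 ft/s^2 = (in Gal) 160.3 m/s^2 is already in m/s^2. 1 ft/s^2 = 0.3048 m/s^2, so 1997 ft/s^2 = 1997 * 0.3048 = 608.6856 m/s^2. Sum: 160.3 + 608.6856 = 768.9856 m/s^2. 1 Gal = 0.01 m/s^2, so 768.9856 m/s^2 = 768.9856 / 0.01 = 76898.56 Gal ≈ 7.69e+04 Gal (4 s.f.). Final answer: 7.69e+04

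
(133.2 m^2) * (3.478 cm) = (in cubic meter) 4.633. Check: 133.2 m^2 is already in m^2. 1 cm = 0.01 m, so 3.478 cm = 3.478 * 0.01 = 0.03478 m. Combine: 133.2 m^2 * 0.03478 m = 4.632696 m^3. 4.632696 m^3 = 4.632696 cubic meter ≈ 4.633 cubic meter (4 s.f.).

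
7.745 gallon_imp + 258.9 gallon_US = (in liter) 1015. Check: 1 gallon_imp = 0.00454609 m^3, so 7.745 gallon_imp = 7.745 * 0.00454609 = 0.035209467 m^3. 1 gallon_US = 0.0037854118 m^3, so 258.9 gallon_US = 258.9 * 0.0037854118 = 0.98004311 m^3. Sum: 0.035209467 + 0.98004311 = 1.0152526 m^3. 1 liter = 0.001 m^3, so 1.0152526 m^3 = 1.0152526 / 0.001 = 1015.2526 liter ≈ 1015 liter (4 s.f.).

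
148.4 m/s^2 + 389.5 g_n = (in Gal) 3.968e+05. Check: 148.4 m/s^2 is already in m/s^2. 1 g_n = 9.80665 m/s^2, so 389.5 g_n = 389.5 * 9.80665 = 3819.6902 m/s^2. Sum: 148.4 + 3819.6902 = 3968.0902 m/s^2. 1 Gal = 0.01 m/s^2, so 3968.0902 m/s^2 = 3968.0902 / 0.01 = 396809.02 Gal ≈ 3.968e+05 Gal (4 s.f.).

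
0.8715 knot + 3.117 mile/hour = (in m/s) 1.842. Check: 1 knot = 0.51444444 m/s, so 0.8715 knot = 0.8715 * 0.51444444 = 0.44833833 m/s. 1 mile/hour = 0.44704 m/s, so 3.117 mile/hour = 3.117 * 0.44704 = 1.3934237 m/s. Sum: 0.44833833 + 1.3934237 = 1.841762 m/s. Result: 1.841762 m/s ≈ 1.842 m/s (4 s.f.).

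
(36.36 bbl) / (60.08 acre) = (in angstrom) 1 bbl = 0.15898729 m^3, so 36.36 bbl = 36.36 * 0.15898729 = 5.780778 m^3. 1 acre = 4046.8564 m^2, so 60.08 acre = 60.08 * 4046.8564 = 243135.13 m^2. Combine: 5.780778 m^3 / 243135.13 m^2 = 2.3775988e-05 m. 1 angstrom = 1e-10 m, so 2.3775988e-05 m = 2.3775988e-05 / 1e-10 = 237759.88 angstrom ≈ 2.378e+05 angstrom (4 s.f.). Final answer: 2.378e+05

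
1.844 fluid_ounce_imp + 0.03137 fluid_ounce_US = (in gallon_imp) 1 fluid_ounce_imp = 2.8413063e-05 m^3, so 1.844 fluid_ounce_imp = 1.844 * 2.8413063e-05 = 5.2393687e-05 m^3. 1 fluid_ounce_US = 2.957353e-05 m^3, so 0.03137 fluid_ounce_US = 0.03137 * 2.957353e-05 = 9.2772162e-07 m^3. Sum: 5.2393687e-05 + 9.2772162e-07 = 5.3321409e-05 m^3. 1 gallon_imp = 0.00454609 m^3, so 5.3321409e-05 m^3 = 5.3321409e-05 / 0.00454609 = 0.01172907 gallon_imp ≈ 0.01173 gallon_imp (4 s.f.). Final answer: 0.01173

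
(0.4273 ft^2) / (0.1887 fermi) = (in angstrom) 1 ft^2 = 0.09290304 m^2, so 0.4273 ft^2 = 0.4273 * 0.09290304 = 0.039697469 m^2. 1 fermi = 1e-15 m, so 0.1887 fermi = 0.1887 * 1e-15 = 1.887e-16 m. Combine: 0.039697469 m^2 / 1.887e-16 m = 2.1037344e+14 m. 1 angstrom = 1e-10 m, so 2.1037344e+14 m = 2.1037344e+14 / 1e-10 = 2.1037344e+24 angstrom ≈ 2.104e+24 angstrom (4 s.f.). Final answer: 2.104e+24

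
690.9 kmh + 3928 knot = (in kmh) 1 kmh = 0.27777778 m/s, so 690.9 kmh = 690.9 * 0.27777778 = 191.91667 m/s. 1 knot = 0.51444444 m/s, so 3928 knot = 3928 * 0.51444444 = 2020.7378 m/s. Sum: 191.91667 + 2020.7378 = 2212.6544 m/s. 1 kmh = 0.27777778 m/s, so 2212.6544 m/s = 2212.6544 / 0.27777778 = 7965.556 kmh ≈ 7966 kmh (4 s.f.). Final answer: 7966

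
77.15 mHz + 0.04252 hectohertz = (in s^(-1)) 1 mHz = 0.001 Hz, so 77.15 mHz = 77.15 * 0.001 = 0.07715 Hz. 1 hectohertz = 100 Hz, so 0.04252 hectohertz = 0.04252 * 100 = 4.252 Hz. Sum: 0.07715 + 4.252 = 4.32915 Hz. 4.32915 Hz = 4.32915 s^(-1) ≈ 4.329 s^(-1) (4 s.f.). Final answer: 4.329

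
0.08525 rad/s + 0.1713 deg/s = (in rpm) 0.08525 rad/s is already in rad/s. 1 deg/s = 0.017453293 rad/s, so 0.1713 deg/s = 0.1713 * 0.017453293 = 0.002989749 rad/s. Sum: 0.08525 + 0.002989749 = 0.088239749 rad/s. 1 rpm = 0.10471976 rad/s, so 0.088239749 rad/s = 0.088239749 / 0.10471976 = 0.84262753 rpm ≈ 0.8426 rpm (4 s.f.). Final answer: 0.8426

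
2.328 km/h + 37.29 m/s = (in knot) 73.74. Check: 1 km/h = 0.27777778 m/s, so 2.328 km/h = 2.328 * 0.27777778 = 0.64666667 m/s. 37.29 m/s is already in m/s. Sum: 0.64666667 + 37.29 = 37.936667 m/s. 1 knot = 0.51444444 m/s, so 37.936667 m/s = 37.936667 / 0.51444444 = 73.742981 knot ≈ 73.74 knot (4 s.f.).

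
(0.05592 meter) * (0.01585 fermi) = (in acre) 0.05592 meter = 0.05592 m. 1 fermi = 1e-15 m, so 0.01585 fermi = 0.01585 * 1e-15 = 1.585e-17 m. Combine: 0.05592 m * 1.585e-17 m = 8.86332e-19 m^2. 1 acre = 4046.8564 m^2, so 8.86332e-19 m^2 = 8.86332e-19 / 4046.8564 = 2.1901741e-22 acre ≈ 2.19e-22 acre (4 s.f.). Final answer: 2.19e-22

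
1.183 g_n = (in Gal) 1160. Check: 1 g_n = 9.80665 m/s^2, so 1.183 g_n = 1.183 * 9.80665 = 11.601267 m/s^2. 1 Gal = 0.01 m/s^2, so 11.601267 m/s^2 = 11.601267 / 0.01 = 1160.1267 Gal ≈ 1160 Gal (4 s.f.).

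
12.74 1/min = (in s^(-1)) 0.2123. Check: 1 1/min = 0.016666667 Hz, so 12.74 1/min = 12.74 * 0.016666667 = 0.21233333 Hz. 0.21233333 Hz = 0.21233333 s^(-1) ≈ 0.2123 s^(-1) (4 s.f.).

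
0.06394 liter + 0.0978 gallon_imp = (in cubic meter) 1 liter = 0.001 m^3, so 0.06394 liter = 0.06394 * 0.001 = 6.394e-05 m^3. 1 gallon_imp = 0.00454609 m^3, so 0.0978 gallon_imp = 0.0978 * 0.00454609 = 0.0004446076 m^3. Sum: 6.394e-05 + 0.0004446076 = 0.0005085476 m^3. 0.0005085476 m^3 = 0.0005085476 cubic meter ≈ 0.0005085 cubic meter (4 s.f.). Final answer: 0.0005085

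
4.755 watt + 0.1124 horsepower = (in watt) 4.755 watt = 4.755 W. 1 horsepower = 745.69987 W, so 0.1124 horsepower = 0.1124 * 745.69987 = 83.816666 W. Sum: 4.755 + 83.816666 = 88.571666 W. 88.571666 W = 88.571666 watt ≈ 88.57 watt (4 s.f.). Final answer: 88.57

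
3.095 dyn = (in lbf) 1 dyn = 1e-05 N, so 3.095 dyn = 3.095 * 1e-05 = 3.095e-05 N. 1 lbf = 4.4482216 N, so 3.095e-05 N = 3.095e-05 / 4.4482216 = 6.9578368e-06 lbf ≈ 6.958e-06 lbf (4 s.f.). Final answer: 6.958e-06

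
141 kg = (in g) 1 g = 0.001 kg, so 141 kg = 141 / 0.001 = 141000 g ≈ 1.41e+05 g (4 s.f.). Final answer: 1.41e+05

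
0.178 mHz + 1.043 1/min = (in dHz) 0.1756. Check: 1 mHz = 0.001 Hz, so 0.178 mHz = 0.178 * 0.001 = 0.000178 Hz. 1 1/min = 0.016666667 Hz, so 1.043 1/min = 1.043 * 0.016666667 = 0.017383333 Hz. Sum: 0.000178 + 0.017383333 = 0.017561333 Hz. 1 dHz = 0.1 Hz, so 0.017561333 Hz = 0.017561333 / 0.1 = 0.17561333 dHz ≈ 0.1756 dHz (4 s.f.).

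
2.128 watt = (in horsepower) 2.128 watt = 2.128 W. 1 horsepower = 745.69987 W, so 2.128 W = 2.128 / 745.69987 = 0.002853695 horsepower ≈ 0.002854 horsepower (4 s.f.). Final answer: 0.002854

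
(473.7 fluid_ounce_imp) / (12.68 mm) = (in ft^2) 11.43. Check: 1 fluid_ounce_imp = 2.8413063e-05 m^3, so 473.7 fluid_ounce_imp = 473.7 * 2.8413063e-05 = 0.013459268 m^3. 1 mm = 0.001 m, so 12.68 mm = 12.68 * 0.001 = 0.01268 m. Combine: 0.013459268 m^3 / 0.01268 m = 1.0614564 m^2. 1 ft^2 = 0.09290304 m^2, so 1.0614564 m^2 = 1.0614564 / 0.09290304 = 11.425422 ft^2 ≈ 11.43 ft^2 (4 s.f.).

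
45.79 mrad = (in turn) 1 mrad = 0.001 rad, so 45.79 mrad = 45.79 * 0.001 = 0.04579 rad. 1 turn = 6.2831853 rad, so 0.04579 rad = 0.04579 / 6.2831853 = 0.0072877048 turn ≈ 0.007288 turn (4 s.f.). Final answer: 0.007288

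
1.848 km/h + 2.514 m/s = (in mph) 1 km/h = 0.27777778 m/s, so 1.848 km/h = 1.848 * 0.27777778 = 0.51333333 m/s. 2.514 m/s is already in m/s. Sum: 0.51333333 + 2.514 = 3.0273333 m/s. 1 mph = 0.44704 m/s, so 3.0273333 m/s = 3.0273333 / 0.44704 = 6.7719518 mph ≈ 6.772 mph (4 s.f.). Final answer: 6.772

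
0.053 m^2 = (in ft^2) 0.5705. Check: 1 ft^2 = 0.09290304 m^2, so 0.053 m^2 = 0.053 / 0.09290304 = 0.57048725 ft^2 ≈ 0.5705 ft^2 (4 s.f.).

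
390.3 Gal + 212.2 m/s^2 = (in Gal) 2.161e+04. Check: 1 Gal = 0.01 m/s^2, so 390.3 Gal = 390.3 * 0.01 = 3.903 m/s^2. 212.2 m/s^2 is already in m/s^2. Sum: 3.903 + 212.2 = 216.103 m/s^2. 1 Gal = 0.01 m/s^2, so 216.103 m/s^2 = 216.103 / 0.01 = 21610.3 Gal ≈ 2.161e+04 Gal (4 s.f.).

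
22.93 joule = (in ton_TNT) 22.93 joule = 22.93 J. 1 ton_TNT = 4.184e+09 J, so 22.93 J = 22.93 / 4.184e+09 = 5.4804015e-09 ton_TNT ≈ 5.48e-09 ton_TNT (4 s.f.). Final answer: 5.48e-09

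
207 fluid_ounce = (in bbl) 1 fluid_ounce = 2.957353e-05 m^3, so 207 fluid_ounce = 207 * 2.957353e-05 = 0.0061217206 m^3. 1 bbl = 0.15898729 m^3, so 0.0061217206 m^3 = 0.0061217206 / 0.15898729 = 0.038504464 bbl ≈ 0.0385 bbl (4 s.f.). Final answer: 0.0385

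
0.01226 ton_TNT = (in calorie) 1 ton_TNT = 4.184e+09 J, so 0.01226 ton_TNT = 0.01226 * 4.184e+09 = 51295840 J. 1 calorie = 4.184 J, so 51295840 J = 51295840 / 4.184 = 12260000 calorie ≈ 1.226e+07 calorie (4 s.f.). Final answer: 1.226e+07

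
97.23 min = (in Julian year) 0.0001849. Check: 1 min = 60 s, so 97.23 min = 97.23 * 60 = 5833.8 s. 1 Julian year = 31557600 s, so 5833.8 s = 5833.8 / 31557600 = 0.00018486197 Julian year ≈ 0.0001849 Julian year (4 s.f.).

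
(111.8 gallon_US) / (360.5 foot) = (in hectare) 1 gallon_US = 0.0037854118 m^3, so 111.8 gallon_US = 111.8 * 0.0037854118 = 0.42320904 m^3. 1 foot = 0.3048 m, so 360.5 foot = 360.5 * 0.3048 = 109.8804 m. Combine: 0.42320904 m^3 / 109.8804 m = 0.0038515426 m^2. 1 hectare = 10000 m^2, so 0.0038515426 m^2 = 0.0038515426 / 10000 = 3.8515426e-07 hectare ≈ 3.852e-07 hectare (4 s.f.). Final answer: 3.852e-07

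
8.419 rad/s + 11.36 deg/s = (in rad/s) 8.419 rad/s is already in rad/s. 1 deg/s = 0.017453293 rad/s, so 11.36 deg/s = 11.36 * 0.017453293 = 0.1982694 rad/s. Sum: 8.419 + 0.1982694 = 8.6172694 rad/s. Result: 8.6172694 rad/s ≈ 8.617 rad/s (4 s.f.). Final answer: 8.617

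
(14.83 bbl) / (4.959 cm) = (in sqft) 1 bbl = 0.15898729 m^3, so 14.83 bbl = 14.83 * 0.15898729 = 2.3577816 m^3. 1 cm = 0.01 m, so 4.959 cm = 4.959 * 0.01 = 0.04959 m. Combine: 2.3577816 m^3 / 0.04959 m = 47.545505 m^2. 1 sqft = 0.09290304 m^2, so 47.545505 m^2 = 47.545505 / 0.09290304 = 511.77555 sqft ≈ 511.8 sqft (4 s.f.). Final answer: 511.8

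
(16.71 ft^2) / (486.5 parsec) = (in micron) 1 ft^2 = 0.09290304 m^2, so 16.71 ft^2 = 16.71 * 0.09290304 = 1.5524098 m^2. 1 parsec = 3.0856776e+16 m, so 486.5 parsec = 486.5 * 3.0856776e+16 = 1.5011821e+19 m. Combine: 1.5524098 m^2 / 1.5011821e+19 m = 1.0341249e-19 m. 1 micron = 1e-06 m, so 1.0341249e-19 m = 1.0341249e-19 / 1e-06 = 1.0341249e-13 micron ≈ 1.034e-13 micron (4 s.f.). Final answer: 1.034e-13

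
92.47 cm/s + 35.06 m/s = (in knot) 69.95. Check: 1 cm/s = 0.01 m/s, so 92.47 cm/s = 92.47 * 0.01 = 0.9247 m/s. 35.06 m/s is already in m/s. Sum: 0.9247 + 35.06 = 35.9847 m/s. 1 knot = 0.51444444 m/s, so 35.9847 m/s = 35.9847 / 0.51444444 = 69.948661 knot ≈ 69.95 knot (4 s.f.).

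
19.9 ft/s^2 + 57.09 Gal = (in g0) 0.6767. Check: 1 ft/s^2 = 0.3048 m/s^2, so 19.9 ft/s^2 = 19.9 * 0.3048 = 6.06552 m/s^2. 1 Gal = 0.01 m/s^2, so 57.09 Gal = 57.09 * 0.01 = 0.5709 m/s^2. Sum: 6.06552 + 0.5709 = 6.63642 m/s^2. 1 g0 = 9.80665 m/s^2, so 6.63642 m/s^2 = 6.63642 / 9.80665 = 0.67672651 g0 ≈ 0.6767 g0 (4 s.f.).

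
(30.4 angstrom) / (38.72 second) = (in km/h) 2.826e-10. Check: 1 angstrom = 1e-10 m, so 30.4 angstrom = 30.4 * 1e-10 = 3.04e-09 m. 38.72 second = 38.72 s. Combine: 3.04e-09 m / 38.72 s = 7.8512397e-11 m/s. 1 km/h = 0.27777778 m/s, so 7.8512397e-11 m/s = 7.8512397e-11 / 0.27777778 = 2.8264463e-10 km/h ≈ 2.826e-10 km/h (4 s.f.).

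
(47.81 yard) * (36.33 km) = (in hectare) 158.8. Check: 1 yard = 0.9144 m, so 47.81 yard = 47.81 * 0.9144 = 43.717464 m. 1 km = 1000 m, so 36.33 km = 36.33 * 1000 = 36330 m. Combine: 43.717464 m * 36330 m = 1588255.5 m^2. 1 hectare = 10000 m^2, so 1588255.5 m^2 = 1588255.5 / 10000 = 158.82555 hectare ≈ 158.8 hectare (4 s.f.).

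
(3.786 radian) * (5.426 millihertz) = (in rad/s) 0.02054. Check: 3.786 radian = 3.786 rad. 1 millihertz = 0.001 Hz, so 5.426 millihertz = 5.426 * 0.001 = 0.005426 Hz. Combine: 3.786 rad * 0.005426 Hz = 0.020542836 rad/s. Result: 0.020542836 rad/s ≈ 0.02054 rad/s (4 s.f.).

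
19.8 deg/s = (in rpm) 1 deg/s = 0.017453293 rad/s, so 19.8 deg/s = 19.8 * 0.017453293 = 0.34557519 rad/s. 1 rpm = 0.10471976 rad/s, so 0.34557519 rad/s = 0.34557519 / 0.10471976 = 3.3 rpm. Final answer: 3.3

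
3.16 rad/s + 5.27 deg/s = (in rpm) 3.16 rad/s is already in rad/s. 1 deg/s = 0.017453293 rad/s, so 5.27 deg/s = 5.27 * 0.017453293 = 0.091978852 rad/s. Sum: 3.16 + 0.091978852 = 3.2519789 rad/s. 1 rpm = 0.10471976 rad/s, so 3.2519789 rad/s = 3.2519789 / 0.10471976 = 31.054111 rpm ≈ 31.05 rpm (4 s.f.). Final answer: 31.05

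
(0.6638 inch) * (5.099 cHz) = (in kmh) 1 inch = 0.0254 m, so 0.6638 inch = 0.6638 * 0.0254 = 0.01686052 m. 1 cHz = 0.01 Hz, so 5.099 cHz = 5.099 * 0.01 = 0.05099 Hz. Combine: 0.01686052 m * 0.05099 Hz = 0.00085971791 m/s. 1 kmh = 0.27777778 m/s, so 0.00085971791 m/s = 0.00085971791 / 0.27777778 = 0.0030949845 kmh ≈ 0.003095 kmh (4 s.f.). Final answer: 0.003095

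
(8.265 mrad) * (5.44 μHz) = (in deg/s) 2.576e-06. Check: 1 mrad = 0.001 rad, so 8.265 mrad = 8.265 * 0.001 = 0.008265 rad. 1 μHz = 1e-06 Hz, so 5.44 μHz = 5.44 * 1e-06 = 5.44e-06 Hz. Combine: 0.008265 rad * 5.44e-06 Hz = 4.49616e-08 rad/s. 1 deg/s = 0.017453293 rad/s, so 4.49616e-08 rad/s = 4.49616e-08 / 0.017453293 = 2.5761099e-06 deg/s ≈ 2.576e-06 deg/s (4 s.f.).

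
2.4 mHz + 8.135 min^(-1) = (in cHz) 13.8. Check: 1 mHz = 0.001 Hz, so 2.4 mHz = 2.4 * 0.001 = 0.0024 Hz. 1 min^(-1) = 0.016666667 Hz, so 8.135 min^(-1) = 8.135 * 0.016666667 = 0.13558333 Hz. Sum: 0.0024 + 0.13558333 = 0.13798333 Hz. 1 cHz = 0.01 Hz, so 0.13798333 Hz = 0.13798333 / 0.01 = 13.798333 cHz ≈ 13.8 cHz (4 s.f.).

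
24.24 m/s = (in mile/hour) 1 mile/hour = 0.44704 m/s, so 24.24 m/s = 24.24 / 0.44704 = 54.223336 mile/hour ≈ 54.22 mile/hour (4 s.f.). Final answer: 54.22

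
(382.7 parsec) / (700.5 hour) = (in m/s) 1 parsec = 3.0856776e+16 m, so 382.7 parsec = 382.7 * 3.0856776e+16 = 1.1808888e+19 m. 1 hour = 3600 s, so 700.5 hour = 700.5 * 3600 = 2521800 s. Combine: 1.1808888e+19 m / 2521800 s = 4.6827219e+12 m/s. Result: 4.6827219e+12 m/s ≈ 4.683e+12 m/s (4 s.f.). Final answer: 4.683e+12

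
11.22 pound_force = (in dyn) 1 pound_force = 4.4482216 N, so 11.22 pound_force = 11.22 * 4.4482216 = 49.909047 N. 1 dyn = 1e-05 N, so 49.909047 N = 49.909047 / 1e-05 = 4990904.7 dyn ≈ 4.991e+06 dyn (4 s.f.). Final answer: 4.991e+06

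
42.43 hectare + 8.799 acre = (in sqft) 4.95e+06. Check: 1 hectare = 10000 m^2, so 42.43 hectare = 42.43 * 10000 = 424300 m^2. 1 acre = 4046.8564 m^2, so 8.799 acre = 8.799 * 4046.8564 = 35608.29 m^2. Sum: 424300 + 35608.29 = 459908.29 m^2. 1 sqft = 0.09290304 m^2, so 459908.29 m^2 = 459908.29 / 0.09290304 = 4950411.6 sqft ≈ 4.95e+06 sqft (4 s.f.).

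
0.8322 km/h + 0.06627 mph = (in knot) 0.5069. Check: 1 km/h = 0.27777778 m/s, so 0.8322 km/h = 0.8322 * 0.27777778 = 0.23116667 m/s. 1 mph = 0.44704 m/s, so 0.06627 mph = 0.06627 * 0.44704 = 0.029625341 m/s. Sum: 0.23116667 + 0.029625341 = 0.26079201 m/s. 1 knot = 0.51444444 m/s, so 0.26079201 m/s = 0.26079201 / 0.51444444 = 0.50693911 knot ≈ 0.5069 knot (4 s.f.).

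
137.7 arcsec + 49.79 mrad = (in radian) 1 arcsec = 4.8481368e-06 rad, so 137.7 arcsec = 137.7 * 4.8481368e-06 = 0.00066758844 rad. 1 mrad = 0.001 rad, so 49.79 mrad = 49.79 * 0.001 = 0.04979 rad. Sum: 0.00066758844 + 0.04979 = 0.050457588 rad. 0.050457588 rad = 0.050457588 radian ≈ 0.05046 radian (4 s.f.). Final answer: 0.05046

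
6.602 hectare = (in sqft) 7.106e+05. Check: 1 hectare = 10000 m^2, so 6.602 hectare = 6.602 * 10000 = 66020 m^2. 1 sqft = 0.09290304 m^2, so 66020 m^2 = 66020 / 0.09290304 = 710633.37 sqft ≈ 7.106e+05 sqft (4 s.f.).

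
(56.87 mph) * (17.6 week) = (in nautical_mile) 1.461e+05. Check: 1 mph = 0.44704 m/s, so 56.87 mph = 56.87 * 0.44704 = 25.423165 m/s. 1 week = 604800 s, so 17.6 week = 17.6 * 604800 = 10644480 s. Combine: 25.423165 m/s * 10644480 s = 2.7061637e+08 m. 1 nautical_mile = 1852 m, so 2.7061637e+08 m = 2.7061637e+08 / 1852 = 146121.15 nautical_mile ≈ 1.461e+05 nautical_mile (4 s.f.).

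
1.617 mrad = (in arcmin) 1 mrad = 0.001 rad, so 1.617 mrad = 1.617 * 0.001 = 0.001617 rad. 1 arcmin = 0.00029088821 rad, so 0.001617 rad = 0.001617 / 0.00029088821 = 5.5588365 arcmin ≈ 5.559 arcmin (4 s.f.). Final answer: 5.559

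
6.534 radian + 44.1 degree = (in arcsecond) 6.534 radian = 6.534 rad. 1 degree = 0.017453293 rad, so 44.1 degree = 44.1 * 0.017453293 = 0.7696902 rad. Sum: 6.534 + 0.7696902 = 7.3036902 rad. 1 arcsecond = 4.8481368e-06 rad, so 7.3036902 rad = 7.3036902 / 4.8481368e-06 = 1506494.2 arcsecond ≈ 1.506e+06 arcsecond (4 s.f.). Final answer: 1.506e+06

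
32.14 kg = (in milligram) 1 milligram = 1e-06 kg, so 32.14 kg = 32.14 / 1e-06 = 32140000 milligram ≈ 3.214e+07 milligram (4 s.f.). Final answer: 3.214e+07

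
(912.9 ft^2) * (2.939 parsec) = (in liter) 1 ft^2 = 0.09290304 m^2, so 912.9 ft^2 = 912.9 * 0.09290304 = 84.811185 m^2. 1 parsec = 3.0856776e+16 m, so 2.939 parsec = 2.939 * 3.0856776e+16 = 9.0688064e+16 m. Combine: 84.811185 m^2 * 9.0688064e+16 m = 7.6913622e+18 m^3. 1 liter = 0.001 m^3, so 7.6913622e+18 m^3 = 7.6913622e+18 / 0.001 = 7.6913622e+21 liter ≈ 7.691e+21 liter (4 s.f.). Final answer: 7.691e+21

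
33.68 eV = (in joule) 5.396e-18. Check: 1 eV = 1.6021766e-19 J, so 33.68 eV = 33.68 * 1.6021766e-19 = 5.3961309e-18 J. 5.3961309e-18 J = 5.3961309e-18 joule ≈ 5.396e-18 joule (4 s.f.).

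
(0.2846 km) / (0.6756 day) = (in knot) 1 km = 1000 m, so 0.2846 km = 0.2846 * 1000 = 284.6 m. 1 day = 86400 s, so 0.6756 day = 0.6756 * 86400 = 58371.84 s. Combine: 284.6 m / 58371.84 s = 0.0048756387 m/s. 1 knot = 0.51444444 m/s, so 0.0048756387 m/s = 0.0048756387 / 0.51444444 = 0.0094774834 knot ≈ 0.009477 knot (4 s.f.). Final answer: 0.009477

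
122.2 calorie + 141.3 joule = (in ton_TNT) 1.56e-07. Check: 1 calorie = 4.184 J, so 122.2 calorie = 122.2 * 4.184 = 511.2848 J. 141.3 joule = 141.3 J. Sum: 511.2848 + 141.3 = 652.5848 J. 1 ton_TNT = 4.184e+09 J, so 652.5848 J = 652.5848 / 4.184e+09 = 1.5597151e-07 ton_TNT ≈ 1.56e-07 ton_TNT (4 s.f.).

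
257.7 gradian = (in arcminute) 1.392e+04. Check: 1 gradian = 0.015707963 rad, so 257.7 gradian = 257.7 * 0.015707963 = 4.0479421 rad. 1 arcminute = 0.00029088821 rad, so 4.0479421 rad = 4.0479421 / 0.00029088821 = 13915.8 arcminute ≈ 1.392e+04 arcminute (4 s.f.).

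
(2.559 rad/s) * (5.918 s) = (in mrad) 1.514e+04. Check: 2.559 rad/s is already in rad/s. 5.918 s is already in s. Combine: 2.559 rad/s * 5.918 s = 15.144162 rad. 1 mrad = 0.001 rad, so 15.144162 rad = 15.144162 / 0.001 = 15144.162 mrad ≈ 1.514e+04 mrad (4 s.f.).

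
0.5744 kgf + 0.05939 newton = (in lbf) 1 kgf = 9.80665 N, so 0.5744 kgf = 0.5744 * 9.80665 = 5.6329398 N. 0.05939 newton = 0.05939 N. Sum: 5.6329398 + 0.05939 = 5.6923298 N. 1 lbf = 4.4482216 N, so 5.6923298 N = 5.6923298 / 4.4482216 = 1.2796866 lbf ≈ 1.28 lbf (4 s.f.). Final answer: 1.28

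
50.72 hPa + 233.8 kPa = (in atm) 2.357. Check: 1 hPa = 100 Pa, so 50.72 hPa = 50.72 * 100 = 5072 Pa. 1 kPa = 1000 Pa, so 233.8 kPa = 233.8 * 1000 = 233800 Pa. Sum: 5072 + 233800 = 238872 Pa. 1 atm = 101325 Pa, so 238872 Pa = 238872 / 101325 = 2.3574833 atm ≈ 2.357 atm (4 s.f.).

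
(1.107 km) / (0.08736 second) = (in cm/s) 1.267e+06. Check: 1 km = 1000 m, so 1.107 km = 1.107 * 1000 = 1107 m. 0.08736 second = 0.08736 s. Combine: 1107 m / 0.08736 s = 12671.703 m/s. 1 cm/s = 0.01 m/s, so 12671.703 m/s = 12671.703 / 0.01 = 1267170.3 cm/s ≈ 1.267e+06 cm/s (4 s.f.).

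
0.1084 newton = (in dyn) 1.084e+04. Check: 0.1084 newton = 0.1084 N. 1 dyn = 1e-05 N, so 0.1084 N = 0.1084 / 1e-05 = 10840 dyn ≈ 1.084e+04 dyn (4 s.f.).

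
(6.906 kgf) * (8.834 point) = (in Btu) 0.0002. Check: 1 kgf = 9.80665 N, so 6.906 kgf = 6.906 * 9.80665 = 67.724725 N. 1 point = 0.00035277778 m, so 8.834 point = 8.834 * 0.00035277778 = 0.0031164389 m. Combine: 67.724725 N * 0.0031164389 m = 0.21105997 J. 1 Btu = 1055.0559 J, so 0.21105997 J = 0.21105997 / 1055.0559 = 0.00020004625 Btu ≈ 0.0002 Btu (4 s.f.).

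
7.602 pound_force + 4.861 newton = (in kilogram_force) 3.944. Check: 1 pound_force = 4.4482216 N, so 7.602 pound_force = 7.602 * 4.4482216 = 33.815381 N. 4.861 newton = 4.861 N. Sum: 33.815381 + 4.861 = 38.676381 N. 1 kilogram_force = 9.80665 N, so 38.676381 N = 38.676381 / 9.80665 = 3.9438932 kilogram_force ≈ 3.944 kilogram_force (4 s.f.).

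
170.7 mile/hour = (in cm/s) 7631. Check: 1 mile/hour = 0.44704 m/s, so 170.7 mile/hour = 170.7 * 0.44704 = 76.309728 m/s. 1 cm/s = 0.01 m/s, so 76.309728 m/s = 76.309728 / 0.01 = 7630.9728 cm/s ≈ 7631 cm/s (4 s.f.).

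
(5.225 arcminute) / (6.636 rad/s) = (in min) 3.817e-06. Check: 1 arcminute = 0.00029088821 rad, so 5.225 arcminute = 5.225 * 0.00029088821 = 0.0015198909 rad. 6.636 rad/s is already in rad/s. Combine: 0.0015198909 rad / 6.636 rad/s = 0.0002290372 s. 1 min = 60 s, so 0.0002290372 s = 0.0002290372 / 60 = 3.8172867e-06 min ≈ 3.817e-06 min (4 s.f.).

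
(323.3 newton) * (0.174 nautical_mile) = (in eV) 6.503e+23. Check: 323.3 newton = 323.3 N. 1 nautical_mile = 1852 m, so 0.174 nautical_mile = 0.174 * 1852 = 322.248 m. Combine: 323.3 N * 322.248 m = 104182.78 J. 1 eV = 1.6021766e-19 J, so 104182.78 J = 104182.78 / 1.6021766e-19 = 6.5025776e+23 eV ≈ 6.503e+23 eV (4 s.f.).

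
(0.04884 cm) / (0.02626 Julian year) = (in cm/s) 5.894e-08. Check: 1 cm = 0.01 m, so 0.04884 cm = 0.04884 * 0.01 = 0.0004884 m. 1 Julian year = 31557600 s, so 0.02626 Julian year = 0.02626 * 31557600 = 828702.58 s. Combine: 0.0004884 m / 828702.58 s = 5.8935499e-10 m/s. 1 cm/s = 0.01 m/s, so 5.8935499e-10 m/s = 5.8935499e-10 / 0.01 = 5.8935499e-08 cm/s ≈ 5.894e-08 cm/s (4 s.f.).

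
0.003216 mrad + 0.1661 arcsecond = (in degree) 1 mrad = 0.001 rad, so 0.003216 mrad = 0.003216 * 0.001 = 3.216e-06 rad. 1 arcsecond = 4.8481368e-06 rad, so 0.1661 arcsecond = 0.1661 * 4.8481368e-06 = 8.0527552e-07 rad. Sum: 3.216e-06 + 8.0527552e-07 = 4.0212755e-06 rad. 1 degree = 0.017453293 rad, so 4.0212755e-06 rad = 4.0212755e-06 / 0.017453293 = 0.00023040212 degree ≈ 0.0002304 degree (4 s.f.). Final answer: 0.0002304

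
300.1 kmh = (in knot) 1 kmh = 0.27777778 m/s, so 300.1 kmh = 300.1 * 0.27777778 = 83.361111 m/s. 1 knot = 0.51444444 m/s, so 83.361111 m/s = 83.361111 / 0.51444444 = 162.04104 knot ≈ 162 knot (4 s.f.). Final answer: 162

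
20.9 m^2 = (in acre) 0.005165. Check: 1 acre = 4046.8564 m^2, so 20.9 m^2 = 20.9 / 4046.8564 = 0.0051645025 acre ≈ 0.005165 acre (4 s.f.).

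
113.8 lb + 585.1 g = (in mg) 5.22e+07. Check: 1 lb = 0.45359237 kg, so 113.8 lb = 113.8 * 0.45359237 = 51.618812 kg. 1 g = 0.001 kg, so 585.1 g = 585.1 * 0.001 = 0.5851 kg. Sum: 51.618812 + 0.5851 = 52.203912 kg. 1 mg = 1e-06 kg, so 52.203912 kg = 52.203912 / 1e-06 = 52203912 mg ≈ 5.22e+07 mg (4 s.f.).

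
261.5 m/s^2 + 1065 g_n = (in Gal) 261.5 m/s^2 is already in m/s^2. 1 g_n = 9.80665 m/s^2, so 1065 g_n = 1065 * 9.80665 = 10444.082 m/s^2. Sum: 261.5 + 10444.082 = 10705.582 m/s^2. 1 Gal = 0.01 m/s^2, so 10705.582 m/s^2 = 10705.582 / 0.01 = 1070558.2 Gal ≈ 1.071e+06 Gal (4 s.f.). Final answer: 1.071e+06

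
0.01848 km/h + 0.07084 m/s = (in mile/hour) 0.1699. Check: 1 km/h = 0.27777778 m/s, so 0.01848 km/h = 0.01848 * 0.27777778 = 0.0051333333 m/s. 0.07084 m/s is already in m/s. Sum: 0.0051333333 + 0.07084 = 0.075973333 m/s. 1 mile/hour = 0.44704 m/s, so 0.075973333 m/s = 0.075973333 / 0.44704 = 0.16994751 mile/hour ≈ 0.1699 mile/hour (4 s.f.).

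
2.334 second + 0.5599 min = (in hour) 0.00998. Check: 2.334 second = 2.334 s. 1 min = 60 s, so 0.5599 min = 0.5599 * 60 = 33.594 s. Sum: 2.334 + 33.594 = 35.928 s. 1 hour = 3600 s, so 35.928 s = 35.928 / 3600 = 0.00998 hour.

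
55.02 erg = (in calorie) 1.315e-06. Check: 1 erg = 1e-07 J, so 55.02 erg = 55.02 * 1e-07 = 5.502e-06 J. 1 calorie = 4.184 J, so 5.502e-06 J = 5.502e-06 / 4.184 = 1.3150096e-06 calorie ≈ 1.315e-06 calorie (4 s.f.).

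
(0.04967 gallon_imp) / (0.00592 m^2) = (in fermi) 3.814e+13. Check: 1 gallon_imp = 0.00454609 m^3, so 0.04967 gallon_imp = 0.04967 * 0.00454609 = 0.00022580429 m^3. 0.00592 m^2 is already in m^2. Combine: 0.00022580429 m^3 / 0.00592 m^2 = 0.038142617 m. 1 fermi = 1e-15 m, so 0.038142617 m = 0.038142617 / 1e-15 = 3.8142617e+13 fermi ≈ 3.814e+13 fermi (4 s.f.).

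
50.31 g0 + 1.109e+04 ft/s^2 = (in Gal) 3.874e+05. Check: 1 g0 = 9.80665 m/s^2, so 50.31 g0 = 50.31 * 9.80665 = 493.37256 m/s^2. 1 ft/s^2 = 0.3048 m/s^2, so 1.109e+04 ft/s^2 = 1.109e+04 * 0.3048 = 3380.232 m/s^2. Sum: 493.37256 + 3380.232 = 3873.6046 m/s^2. 1 Gal = 0.01 m/s^2, so 3873.6046 m/s^2 = 3873.6046 / 0.01 = 387360.46 Gal ≈ 3.874e+05 Gal (4 s.f.).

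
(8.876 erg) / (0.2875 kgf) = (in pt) 1 erg = 1e-07 J, so 8.876 erg = 8.876 * 1e-07 = 8.876e-07 J. 1 kgf = 9.80665 N, so 0.2875 kgf = 0.2875 * 9.80665 = 2.8194119 N. Combine: 8.876e-07 J / 2.8194119 N = 3.1481743e-07 m. 1 pt = 0.00035277778 m, so 3.1481743e-07 m = 3.1481743e-07 / 0.00035277778 = 0.00089239586 pt ≈ 0.0008924 pt (4 s.f.). Final answer: 0.0008924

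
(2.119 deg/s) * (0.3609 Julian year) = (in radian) 4.212e+05. Check: 1 deg/s = 0.017453293 rad/s, so 2.119 deg/s = 2.119 * 0.017453293 = 0.036983527 rad/s. 1 Julian year = 31557600 s, so 0.3609 Julian year = 0.3609 * 31557600 = 11389138 s. Combine: 0.036983527 rad/s * 11389138 s = 421210.49 rad. 421210.49 rad = 421210.49 radian ≈ 4.212e+05 radian (4 s.f.).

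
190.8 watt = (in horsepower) 190.8 watt = 190.8 W. 1 horsepower = 745.69987 W, so 190.8 W = 190.8 / 745.69987 = 0.25586701 horsepower ≈ 0.2559 horsepower (4 s.f.). Final answer: 0.2559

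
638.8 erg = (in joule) 1 erg = 1e-07 J, so 638.8 erg = 638.8 * 1e-07 = 6.388e-05 J. 6.388e-05 J = 6.388e-05 joule. Final answer: 6.388e-05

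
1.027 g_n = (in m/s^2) 1 g_n = 9.80665 m/s^2, so 1.027 g_n = 1.027 * 9.80665 = 10.07143 m/s^2. Result: 10.07143 m/s^2 ≈ 10.07 m/s^2 (4 s.f.). Final answer: 10.07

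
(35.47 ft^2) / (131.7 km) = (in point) 0.07093. Check: 1 ft^2 = 0.09290304 m^2, so 35.47 ft^2 = 35.47 * 0.09290304 = 3.2952708 m^2. 1 km = 1000 m, so 131.7 km = 131.7 * 1000 = 131700 m. Combine: 3.2952708 m^2 / 131700 m = 2.5021039e-05 m. 1 point = 0.00035277778 m, so 2.5021039e-05 m = 2.5021039e-05 / 0.00035277778 = 0.07092578 point ≈ 0.07093 point (4 s.f.).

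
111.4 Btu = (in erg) 1.175e+12. Check: 1 Btu = 1055.0559 J, so 111.4 Btu = 111.4 * 1055.0559 = 117533.22 J. 1 erg = 1e-07 J, so 117533.22 J = 117533.22 / 1e-07 = 1.1753322e+12 erg ≈ 1.175e+12 erg (4 s.f.).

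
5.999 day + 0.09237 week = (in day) 6.646. Check: 1 day = 86400 s, so 5.999 day = 5.999 * 86400 = 518313.6 s. 1 week = 604800 s, so 0.09237 week = 0.09237 * 604800 = 55865.376 s. Sum: 518313.6 + 55865.376 = 574178.98 s. 1 day = 86400 s, so 574178.98 s = 574178.98 / 86400 = 6.64559 day ≈ 6.646 day (4 s.f.).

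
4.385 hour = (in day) 1 hour = 3600 s, so 4.385 hour = 4.385 * 3600 = 15786 s. 1 day = 86400 s, so 15786 s = 15786 / 86400 = 0.18270833 day ≈ 0.1827 day (4 s.f.). Final answer: 0.1827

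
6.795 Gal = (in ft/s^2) 0.2229. Check: 1 Gal = 0.01 m/s^2, so 6.795 Gal = 6.795 * 0.01 = 0.06795 m/s^2. 1 ft/s^2 = 0.3048 m/s^2, so 0.06795 m/s^2 = 0.06795 / 0.3048 = 0.22293307 ft/s^2 ≈ 0.2229 ft/s^2 (4 s.f.).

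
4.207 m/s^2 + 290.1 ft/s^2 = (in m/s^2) 4.207 m/s^2 is already in m/s^2. 1 ft/s^2 = 0.3048 m/s^2, so 290.1 ft/s^2 = 290.1 * 0.3048 = 88.42248 m/s^2. Sum: 4.207 + 88.42248 = 92.62948 m/s^2. Result: 92.62948 m/s^2 ≈ 92.63 m/s^2 (4 s.f.). Final answer: 92.63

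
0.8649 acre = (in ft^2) 1 acre = 4046.8564 m^2, so 0.8649 acre = 0.8649 * 4046.8564 = 3500.1261 m^2. 1 ft^2 = 0.09290304 m^2, so 3500.1261 m^2 = 3500.1261 / 0.09290304 = 37675.044 ft^2 ≈ 3.768e+04 ft^2 (4 s.f.). Final answer: 3.768e+04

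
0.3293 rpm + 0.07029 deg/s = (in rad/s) 1 rpm = 0.10471976 rad/s, so 0.3293 rpm = 0.3293 * 0.10471976 = 0.034484215 rad/s. 1 deg/s = 0.017453293 rad/s, so 0.07029 deg/s = 0.07029 * 0.017453293 = 0.0012267919 rad/s. Sum: 0.034484215 + 0.0012267919 = 0.035711007 rad/s. Result: 0.035711007 rad/s ≈ 0.03571 rad/s (4 s.f.). Final answer: 0.03571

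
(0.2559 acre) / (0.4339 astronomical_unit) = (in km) 1 acre = 4046.8564 m^2, so 0.2559 acre = 0.2559 * 4046.8564 = 1035.5906 m^2. 1 astronomical_unit = 1.4959787e+11 m, so 0.4339 astronomical_unit = 0.4339 * 1.4959787e+11 = 6.4910516e+10 m. Combine: 1035.5906 m^2 / 6.4910516e+10 m = 1.5954126e-08 m. 1 km = 1000 m, so 1.5954126e-08 m = 1.5954126e-08 / 1000 = 1.5954126e-11 km ≈ 1.595e-11 km (4 s.f.). Final answer: 1.595e-11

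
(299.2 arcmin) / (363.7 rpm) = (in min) 1 arcmin = 0.00029088821 rad, so 299.2 arcmin = 299.2 * 0.00029088821 = 0.087033752 rad. 1 rpm = 0.10471976 rad/s, so 363.7 rpm = 363.7 * 0.10471976 = 38.086575 rad/s. Combine: 0.087033752 rad / 38.086575 rad/s = 0.0022851557 s. 1 min = 60 s, so 0.0022851557 s = 0.0022851557 / 60 = 3.8085928e-05 min ≈ 3.809e-05 min (4 s.f.). Final answer: 3.809e-05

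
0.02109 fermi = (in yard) 1 fermi = 1e-15 m, so 0.02109 fermi = 0.02109 * 1e-15 = 2.109e-17 m. 1 yard = 0.9144 m, so 2.109e-17 m = 2.109e-17 / 0.9144 = 2.3064304e-17 yard ≈ 2.306e-17 yard (4 s.f.). Final answer: 2.306e-17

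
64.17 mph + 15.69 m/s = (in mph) 1 mph = 0.44704 m/s, so 64.17 mph = 64.17 * 0.44704 = 28.686557 m/s. 15.69 m/s is already in m/s. Sum: 28.686557 + 15.69 = 44.376557 m/s. 1 mph = 0.44704 m/s, so 44.376557 m/s = 44.376557 / 0.44704 = 99.26753 mph ≈ 99.27 mph (4 s.f.). Final answer: 99.27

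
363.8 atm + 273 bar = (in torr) 1 atm = 101325 Pa, so 363.8 atm = 363.8 * 101325 = 36862035 Pa. 1 bar = 100000 Pa, so 273 bar = 273 * 100000 = 27300000 Pa. Sum: 36862035 + 27300000 = 64162035 Pa. 1 torr = 133.32237 Pa, so 64162035 Pa = 64162035 / 133.32237 = 481254.84 torr ≈ 4.813e+05 torr (4 s.f.). Final answer: 4.813e+05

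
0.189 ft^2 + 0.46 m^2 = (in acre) 0.000118. Check: 1 ft^2 = 0.09290304 m^2, so 0.189 ft^2 = 0.189 * 0.09290304 = 0.017558675 m^2. 0.46 m^2 is already in m^2. Sum: 0.017558675 + 0.46 = 0.47755867 m^2. 1 acre = 4046.8564 m^2, so 0.47755867 m^2 = 0.47755867 / 4046.8564 = 0.00011800732 acre ≈ 0.000118 acre (4 s.f.).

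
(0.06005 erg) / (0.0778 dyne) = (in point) 1 erg = 1e-07 J, so 0.06005 erg = 0.06005 * 1e-07 = 6.005e-09 J. 1 dyne = 1e-05 N, so 0.0778 dyne = 0.0778 * 1e-05 = 7.78e-07 N. Combine: 6.005e-09 J / 7.78e-07 N = 0.007718509 m. 1 point = 0.00035277778 m, so 0.007718509 m = 0.007718509 / 0.00035277778 = 21.879238 point ≈ 21.88 point (4 s.f.). Final answer: 21.88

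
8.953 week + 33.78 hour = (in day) 64.08. Check: 1 week = 604800 s, so 8.953 week = 8.953 * 604800 = 5414774.4 s. 1 hour = 3600 s, so 33.78 hour = 33.78 * 3600 = 121608 s. Sum: 5414774.4 + 121608 = 5536382.4 s. 1 day = 86400 s, so 5536382.4 s = 5536382.4 / 86400 = 64.0785 day ≈ 64.08 day (4 s.f.).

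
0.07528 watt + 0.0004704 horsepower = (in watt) 0.07528 watt = 0.07528 W. 1 horsepower = 745.69987 W, so 0.0004704 horsepower = 0.0004704 * 745.69987 = 0.35077722 W. Sum: 0.07528 + 0.35077722 = 0.42605722 W. 0.42605722 W = 0.42605722 watt ≈ 0.4261 watt (4 s.f.). Final answer: 0.4261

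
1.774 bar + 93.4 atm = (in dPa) 9.641e+07. Check: 1 bar = 100000 Pa, so 1.774 bar = 1.774 * 100000 = 177400 Pa. 1 atm = 101325 Pa, so 93.4 atm = 93.4 * 101325 = 9463755 Pa. Sum: 177400 + 9463755 = 9641155 Pa. 1 dPa = 0.1 Pa, so 9641155 Pa = 9641155 / 0.1 = 96411550 dPa ≈ 9.641e+07 dPa (4 s.f.).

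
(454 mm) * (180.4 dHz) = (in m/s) 8.19. Check: 1 mm = 0.001 m, so 454 mm = 454 * 0.001 = 0.454 m. 1 dHz = 0.1 Hz, so 180.4 dHz = 180.4 * 0.1 = 18.04 Hz. Combine: 0.454 m * 18.04 Hz = 8.19016 m/s. Result: 8.19016 m/s ≈ 8.19 m/s (4 s.f.).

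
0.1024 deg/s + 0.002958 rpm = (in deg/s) 1 deg/s = 0.017453293 rad/s, so 0.1024 deg/s = 0.1024 * 0.017453293 = 0.0017872172 rad/s. 1 rpm = 0.10471976 rad/s, so 0.002958 rpm = 0.002958 * 0.10471976 = 0.00030976104 rad/s. Sum: 0.0017872172 + 0.00030976104 = 0.0020969782 rad/s. 1 deg/s = 0.017453293 rad/s, so 0.0020969782 rad/s = 0.0020969782 / 0.017453293 = 0.120148 deg/s ≈ 0.1201 deg/s (4 s.f.). Final answer: 0.1201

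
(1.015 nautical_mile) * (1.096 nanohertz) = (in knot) 1 nautical_mile = 1852 m, so 1.015 nautical_mile = 1.015 * 1852 = 1879.78 m. 1 nanohertz = 1e-09 Hz, so 1.096 nanohertz = 1.096 * 1e-09 = 1.096e-09 Hz. Combine: 1879.78 m * 1.096e-09 Hz = 2.0602389e-06 m/s. 1 knot = 0.51444444 m/s, so 2.0602389e-06 m/s = 2.0602389e-06 / 0.51444444 = 4.004784e-06 knot ≈ 4.005e-06 knot (4 s.f.). Final answer: 4.005e-06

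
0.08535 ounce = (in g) 2.42. Check: 1 ounce = 0.028349523 kg, so 0.08535 ounce = 0.08535 * 0.028349523 = 0.0024196318 kg. 1 g = 0.001 kg, so 0.0024196318 kg = 0.0024196318 / 0.001 = 2.4196318 g ≈ 2.42 g (4 s.f.).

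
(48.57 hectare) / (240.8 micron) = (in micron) 2.017e+15. Check: 1 hectare = 10000 m^2, so 48.57 hectare = 48.57 * 10000 = 485700 m^2. 1 micron = 1e-06 m, so 240.8 micron = 240.8 * 1e-06 = 0.0002408 m. Combine: 485700 m^2 / 0.0002408 m = 2.0170266e+09 m. 1 micron = 1e-06 m, so 2.0170266e+09 m = 2.0170266e+09 / 1e-06 = 2.0170266e+15 micron ≈ 2.017e+15 micron (4 s.f.).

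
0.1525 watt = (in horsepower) 0.0002045. Check: 0.1525 watt = 0.1525 W. 1 horsepower = 745.69987 W, so 0.1525 W = 0.1525 / 745.69987 = 0.00020450587 horsepower ≈ 0.0002045 horsepower (4 s.f.).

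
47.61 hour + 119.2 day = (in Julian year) 0.3318. Check: 1 hour = 3600 s, so 47.61 hour = 47.61 * 3600 = 171396 s. 1 day = 86400 s, so 119.2 day = 119.2 * 86400 = 10298880 s. Sum: 171396 + 10298880 = 10470276 s. 1 Julian year = 31557600 s, so 10470276 s = 10470276 / 31557600 = 0.33178303 Julian year ≈ 0.3318 Julian year (4 s.f.).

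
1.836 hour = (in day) 1 hour = 3600 s, so 1.836 hour = 1.836 * 3600 = 6609.6 s. 1 day = 86400 s, so 6609.6 s = 6609.6 / 86400 = 0.0765 day. Final answer: 0.0765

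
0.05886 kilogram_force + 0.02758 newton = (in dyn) 6.048e+04. Check: 1 kilogram_force = 9.80665 N, so 0.05886 kilogram_force = 0.05886 * 9.80665 = 0.57721942 N. 0.02758 newton = 0.02758 N. Sum: 0.57721942 + 0.02758 = 0.60479942 N. 1 dyn = 1e-05 N, so 0.60479942 N = 0.60479942 / 1e-05 = 60479.942 dyn ≈ 6.048e+04 dyn (4 s.f.).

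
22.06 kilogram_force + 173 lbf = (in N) 1 kilogram_force = 9.80665 N, so 22.06 kilogram_force = 22.06 * 9.80665 = 216.3347 N. 1 lbf = 4.4482216 N, so 173 lbf = 173 * 4.4482216 = 769.54234 N. Sum: 216.3347 + 769.54234 = 985.87704 N. Result: 985.87704 N ≈ 985.9 N (4 s.f.). Final answer: 985.9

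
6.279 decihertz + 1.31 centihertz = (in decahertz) 1 decihertz = 0.1 Hz, so 6.279 decihertz = 6.279 * 0.1 = 0.6279 Hz. 1 centihertz = 0.01 Hz, so 1.31 centihertz = 1.31 * 0.01 = 0.0131 Hz. Sum: 0.6279 + 0.0131 = 0.641 Hz. 1 decahertz = 10 Hz, so 0.641 Hz = 0.641 / 10 = 0.0641 decahertz. Final answer: 0.0641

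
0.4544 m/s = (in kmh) 1.636. Check: 1 kmh = 0.27777778 m/s, so 0.4544 m/s = 0.4544 / 0.27777778 = 1.63584 kmh ≈ 1.636 kmh (4 s.f.).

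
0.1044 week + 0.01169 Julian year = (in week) 0.7144. Check: 1 week = 604800 s, so 0.1044 week = 0.1044 * 604800 = 63141.12 s. 1 Julian year = 31557600 s, so 0.01169 Julian year = 0.01169 * 31557600 = 368908.34 s. Sum: 63141.12 + 368908.34 = 432049.46 s. 1 week = 604800 s, so 432049.46 s = 432049.46 / 604800 = 0.7143675 week ≈ 0.7144 week (4 s.f.).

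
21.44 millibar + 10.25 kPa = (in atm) 1 millibar = 100 Pa, so 21.44 millibar = 21.44 * 100 = 2144 Pa. 1 kPa = 1000 Pa, so 10.25 kPa = 10.25 * 1000 = 10250 Pa. Sum: 2144 + 10250 = 12394 Pa. 1 atm = 101325 Pa, so 12394 Pa = 12394 / 101325 = 0.12231927 atm ≈ 0.1223 atm (4 s.f.). Final answer: 0.1223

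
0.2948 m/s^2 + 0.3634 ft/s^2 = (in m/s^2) 0.2948 m/s^2 is already in m/s^2. 1 ft/s^2 = 0.3048 m/s^2, so 0.3634 ft/s^2 = 0.3634 * 0.3048 = 0.11076432 m/s^2. Sum: 0.2948 + 0.11076432 = 0.40556432 m/s^2. Result: 0.40556432 m/s^2 ≈ 0.4056 m/s^2 (4 s.f.). Final answer: 0.4056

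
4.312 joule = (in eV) 4.312 joule = 4.312 J. 1 eV = 1.6021766e-19 J, so 4.312 J = 4.312 / 1.6021766e-19 = 2.6913387e+19 eV ≈ 2.691e+19 eV (4 s.f.). Final answer: 2.691e+19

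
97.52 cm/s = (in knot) 1 cm/s = 0.01 m/s, so 97.52 cm/s = 97.52 * 0.01 = 0.9752 m/s. 1 knot = 0.51444444 m/s, so 0.9752 m/s = 0.9752 / 0.51444444 = 1.8956371 knot ≈ 1.896 knot (4 s.f.). Final answer: 1.896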